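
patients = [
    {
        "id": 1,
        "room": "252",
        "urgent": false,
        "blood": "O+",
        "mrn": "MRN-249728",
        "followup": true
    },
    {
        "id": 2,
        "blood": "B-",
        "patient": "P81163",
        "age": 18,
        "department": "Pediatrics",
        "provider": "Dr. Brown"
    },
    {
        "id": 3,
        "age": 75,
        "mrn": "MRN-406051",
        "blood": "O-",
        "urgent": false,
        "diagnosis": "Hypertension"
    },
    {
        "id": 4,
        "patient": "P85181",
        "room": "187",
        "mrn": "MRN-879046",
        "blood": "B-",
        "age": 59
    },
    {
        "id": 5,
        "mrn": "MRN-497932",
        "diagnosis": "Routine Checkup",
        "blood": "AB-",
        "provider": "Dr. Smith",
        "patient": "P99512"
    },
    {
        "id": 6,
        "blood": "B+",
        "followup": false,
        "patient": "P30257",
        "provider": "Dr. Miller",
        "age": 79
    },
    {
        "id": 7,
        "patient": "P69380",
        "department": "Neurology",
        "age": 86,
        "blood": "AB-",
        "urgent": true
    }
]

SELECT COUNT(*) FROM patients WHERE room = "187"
1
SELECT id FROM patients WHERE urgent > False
[7]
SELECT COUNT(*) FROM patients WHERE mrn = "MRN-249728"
1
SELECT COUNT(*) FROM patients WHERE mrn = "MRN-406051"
1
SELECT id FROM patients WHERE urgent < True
[1, 3]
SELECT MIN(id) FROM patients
1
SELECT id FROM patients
[1, 2, 3, 4, 5, 6, 7]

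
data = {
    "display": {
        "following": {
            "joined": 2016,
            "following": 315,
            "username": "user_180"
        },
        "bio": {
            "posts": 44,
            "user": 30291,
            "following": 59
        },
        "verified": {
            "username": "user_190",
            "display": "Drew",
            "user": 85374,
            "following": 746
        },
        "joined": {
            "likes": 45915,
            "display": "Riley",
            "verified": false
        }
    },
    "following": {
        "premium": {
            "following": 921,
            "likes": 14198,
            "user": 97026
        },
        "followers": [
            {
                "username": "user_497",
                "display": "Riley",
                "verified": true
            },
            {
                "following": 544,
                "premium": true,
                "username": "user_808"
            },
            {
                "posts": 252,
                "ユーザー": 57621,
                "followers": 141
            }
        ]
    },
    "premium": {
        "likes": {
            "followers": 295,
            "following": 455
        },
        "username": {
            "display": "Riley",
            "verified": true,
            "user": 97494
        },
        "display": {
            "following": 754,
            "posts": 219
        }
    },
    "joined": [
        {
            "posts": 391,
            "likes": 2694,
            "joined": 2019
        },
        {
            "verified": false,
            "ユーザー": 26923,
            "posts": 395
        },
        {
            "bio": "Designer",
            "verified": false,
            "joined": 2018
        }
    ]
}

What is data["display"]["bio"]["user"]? 30291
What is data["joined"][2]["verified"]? False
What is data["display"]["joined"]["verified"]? False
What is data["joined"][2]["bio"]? "Designer"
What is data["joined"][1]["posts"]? 395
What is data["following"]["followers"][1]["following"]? 544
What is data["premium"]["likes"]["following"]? 455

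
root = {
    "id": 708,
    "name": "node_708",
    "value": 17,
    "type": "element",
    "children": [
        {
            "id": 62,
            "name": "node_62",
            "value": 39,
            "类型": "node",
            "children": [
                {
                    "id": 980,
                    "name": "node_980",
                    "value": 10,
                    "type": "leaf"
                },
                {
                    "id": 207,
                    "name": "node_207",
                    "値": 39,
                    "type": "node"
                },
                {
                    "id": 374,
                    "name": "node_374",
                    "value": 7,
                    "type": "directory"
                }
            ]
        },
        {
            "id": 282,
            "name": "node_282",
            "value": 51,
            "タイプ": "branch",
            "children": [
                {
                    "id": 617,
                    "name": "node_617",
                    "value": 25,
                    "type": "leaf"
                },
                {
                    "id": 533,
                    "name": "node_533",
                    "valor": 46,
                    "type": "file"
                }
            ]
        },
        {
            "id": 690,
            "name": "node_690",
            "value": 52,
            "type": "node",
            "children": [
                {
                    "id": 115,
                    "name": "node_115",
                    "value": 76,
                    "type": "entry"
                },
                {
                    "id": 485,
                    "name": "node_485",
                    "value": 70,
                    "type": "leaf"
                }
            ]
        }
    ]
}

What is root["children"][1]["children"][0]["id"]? 617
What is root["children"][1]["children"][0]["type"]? "leaf"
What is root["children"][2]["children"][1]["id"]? 485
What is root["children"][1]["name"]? "node_282"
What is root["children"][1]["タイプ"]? "branch"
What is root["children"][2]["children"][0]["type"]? "entry"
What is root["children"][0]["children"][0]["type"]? "leaf"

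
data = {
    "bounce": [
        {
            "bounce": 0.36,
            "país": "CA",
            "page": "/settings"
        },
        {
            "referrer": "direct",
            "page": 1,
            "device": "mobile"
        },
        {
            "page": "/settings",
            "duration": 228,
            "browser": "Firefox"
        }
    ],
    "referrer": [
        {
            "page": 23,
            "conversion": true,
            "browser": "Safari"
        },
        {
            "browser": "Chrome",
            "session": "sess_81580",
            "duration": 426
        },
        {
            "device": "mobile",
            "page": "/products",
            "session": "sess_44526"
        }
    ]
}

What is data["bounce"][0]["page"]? "/settings"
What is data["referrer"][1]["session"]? "sess_81580"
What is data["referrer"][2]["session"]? "sess_44526"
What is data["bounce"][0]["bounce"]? 0.36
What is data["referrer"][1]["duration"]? 426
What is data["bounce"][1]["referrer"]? "direct"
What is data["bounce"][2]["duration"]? 228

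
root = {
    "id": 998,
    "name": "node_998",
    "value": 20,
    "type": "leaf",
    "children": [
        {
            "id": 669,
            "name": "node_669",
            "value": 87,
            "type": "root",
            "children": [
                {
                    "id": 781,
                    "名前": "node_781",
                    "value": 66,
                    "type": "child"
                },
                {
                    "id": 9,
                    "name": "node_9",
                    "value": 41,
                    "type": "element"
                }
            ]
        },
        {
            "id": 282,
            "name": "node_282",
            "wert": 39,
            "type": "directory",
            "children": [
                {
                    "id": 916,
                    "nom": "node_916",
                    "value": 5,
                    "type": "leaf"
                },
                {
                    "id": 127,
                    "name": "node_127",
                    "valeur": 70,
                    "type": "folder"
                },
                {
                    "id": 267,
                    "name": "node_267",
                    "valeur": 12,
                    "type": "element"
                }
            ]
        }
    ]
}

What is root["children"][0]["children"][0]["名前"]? "node_781"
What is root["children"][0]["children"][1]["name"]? "node_9"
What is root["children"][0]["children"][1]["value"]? 41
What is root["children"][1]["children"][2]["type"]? "element"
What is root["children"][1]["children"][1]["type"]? "folder"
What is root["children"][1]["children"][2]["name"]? "node_267"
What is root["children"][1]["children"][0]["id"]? 916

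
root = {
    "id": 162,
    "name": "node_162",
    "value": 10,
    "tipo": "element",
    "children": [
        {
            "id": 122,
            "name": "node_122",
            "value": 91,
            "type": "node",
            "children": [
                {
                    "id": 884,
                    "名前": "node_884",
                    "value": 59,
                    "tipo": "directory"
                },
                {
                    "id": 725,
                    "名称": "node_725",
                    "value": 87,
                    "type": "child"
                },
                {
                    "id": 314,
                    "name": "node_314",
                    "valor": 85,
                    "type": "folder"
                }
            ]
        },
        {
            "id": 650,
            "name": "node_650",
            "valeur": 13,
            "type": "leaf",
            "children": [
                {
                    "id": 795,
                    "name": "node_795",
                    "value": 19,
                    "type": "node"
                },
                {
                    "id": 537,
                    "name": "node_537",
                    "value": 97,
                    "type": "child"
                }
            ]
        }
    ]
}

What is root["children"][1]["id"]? 650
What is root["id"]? 162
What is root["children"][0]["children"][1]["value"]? 87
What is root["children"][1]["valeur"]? 13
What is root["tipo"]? "element"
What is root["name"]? "node_162"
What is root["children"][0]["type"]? "node"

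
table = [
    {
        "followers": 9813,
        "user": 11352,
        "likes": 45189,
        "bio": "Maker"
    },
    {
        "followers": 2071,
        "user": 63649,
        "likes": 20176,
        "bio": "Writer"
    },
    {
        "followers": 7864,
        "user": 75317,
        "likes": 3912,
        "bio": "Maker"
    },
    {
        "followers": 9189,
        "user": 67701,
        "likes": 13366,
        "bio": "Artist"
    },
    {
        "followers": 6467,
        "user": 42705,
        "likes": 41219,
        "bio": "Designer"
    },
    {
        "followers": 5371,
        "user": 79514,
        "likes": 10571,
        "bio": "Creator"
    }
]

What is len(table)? 6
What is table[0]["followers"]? 9813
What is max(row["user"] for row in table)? 79514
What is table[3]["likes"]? 13366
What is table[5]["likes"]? 10571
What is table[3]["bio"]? "Artist"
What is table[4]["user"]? 42705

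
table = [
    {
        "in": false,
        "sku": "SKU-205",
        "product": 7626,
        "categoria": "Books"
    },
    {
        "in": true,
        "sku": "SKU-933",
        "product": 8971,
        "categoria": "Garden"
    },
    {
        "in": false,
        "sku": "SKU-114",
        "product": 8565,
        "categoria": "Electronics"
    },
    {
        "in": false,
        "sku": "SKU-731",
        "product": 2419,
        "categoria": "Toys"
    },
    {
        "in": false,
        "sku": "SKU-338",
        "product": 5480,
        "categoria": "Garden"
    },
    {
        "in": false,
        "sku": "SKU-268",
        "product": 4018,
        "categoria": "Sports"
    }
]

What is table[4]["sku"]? "SKU-338"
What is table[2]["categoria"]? "Electronics"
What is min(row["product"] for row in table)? 2419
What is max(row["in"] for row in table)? True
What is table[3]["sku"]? "SKU-731"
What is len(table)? 6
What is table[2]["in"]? False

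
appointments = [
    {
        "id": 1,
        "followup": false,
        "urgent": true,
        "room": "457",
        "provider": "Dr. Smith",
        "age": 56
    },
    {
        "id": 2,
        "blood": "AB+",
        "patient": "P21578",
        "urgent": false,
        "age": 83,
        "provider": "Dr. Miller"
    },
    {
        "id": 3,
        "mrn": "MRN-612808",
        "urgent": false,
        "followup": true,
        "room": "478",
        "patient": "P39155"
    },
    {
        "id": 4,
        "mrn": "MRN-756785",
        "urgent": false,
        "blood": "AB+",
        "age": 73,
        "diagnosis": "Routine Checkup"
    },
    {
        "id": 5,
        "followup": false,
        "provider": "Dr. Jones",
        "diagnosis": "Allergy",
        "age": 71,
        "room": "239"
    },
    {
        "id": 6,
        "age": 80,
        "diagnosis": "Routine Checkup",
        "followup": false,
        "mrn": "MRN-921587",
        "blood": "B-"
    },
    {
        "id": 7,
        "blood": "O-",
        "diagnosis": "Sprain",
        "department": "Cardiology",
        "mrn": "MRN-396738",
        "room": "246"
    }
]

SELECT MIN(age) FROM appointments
56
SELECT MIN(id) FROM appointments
1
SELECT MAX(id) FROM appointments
7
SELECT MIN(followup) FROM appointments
False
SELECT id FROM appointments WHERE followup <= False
[1, 5, 6]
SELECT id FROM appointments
[1, 2, 3, 4, 5, 6, 7]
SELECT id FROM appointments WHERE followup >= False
[1, 3, 5, 6]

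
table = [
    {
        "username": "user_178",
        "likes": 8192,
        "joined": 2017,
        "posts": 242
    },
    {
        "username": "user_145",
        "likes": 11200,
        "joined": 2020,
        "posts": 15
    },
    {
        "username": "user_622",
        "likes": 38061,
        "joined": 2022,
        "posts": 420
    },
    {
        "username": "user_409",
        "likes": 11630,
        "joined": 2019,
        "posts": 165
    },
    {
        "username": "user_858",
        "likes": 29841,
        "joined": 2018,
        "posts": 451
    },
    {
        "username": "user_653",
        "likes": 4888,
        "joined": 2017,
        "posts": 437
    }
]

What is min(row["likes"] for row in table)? 4888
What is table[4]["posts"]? 451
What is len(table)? 6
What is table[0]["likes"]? 8192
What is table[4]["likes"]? 29841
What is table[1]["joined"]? 2020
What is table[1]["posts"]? 15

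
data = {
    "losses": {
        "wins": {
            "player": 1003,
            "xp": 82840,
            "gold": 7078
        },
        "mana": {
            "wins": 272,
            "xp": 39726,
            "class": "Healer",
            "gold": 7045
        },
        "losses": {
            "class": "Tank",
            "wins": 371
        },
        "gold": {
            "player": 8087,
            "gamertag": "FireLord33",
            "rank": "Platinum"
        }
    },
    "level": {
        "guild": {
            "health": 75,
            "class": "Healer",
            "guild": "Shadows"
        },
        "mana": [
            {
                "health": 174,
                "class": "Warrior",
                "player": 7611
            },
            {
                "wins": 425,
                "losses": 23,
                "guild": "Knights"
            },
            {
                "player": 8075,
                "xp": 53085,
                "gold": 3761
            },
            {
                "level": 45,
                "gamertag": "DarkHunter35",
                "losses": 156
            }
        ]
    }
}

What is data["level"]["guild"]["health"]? 75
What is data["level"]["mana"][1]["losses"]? 23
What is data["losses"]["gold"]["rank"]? "Platinum"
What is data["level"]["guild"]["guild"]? "Shadows"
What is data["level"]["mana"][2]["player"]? 8075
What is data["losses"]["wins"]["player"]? 1003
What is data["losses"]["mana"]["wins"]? 272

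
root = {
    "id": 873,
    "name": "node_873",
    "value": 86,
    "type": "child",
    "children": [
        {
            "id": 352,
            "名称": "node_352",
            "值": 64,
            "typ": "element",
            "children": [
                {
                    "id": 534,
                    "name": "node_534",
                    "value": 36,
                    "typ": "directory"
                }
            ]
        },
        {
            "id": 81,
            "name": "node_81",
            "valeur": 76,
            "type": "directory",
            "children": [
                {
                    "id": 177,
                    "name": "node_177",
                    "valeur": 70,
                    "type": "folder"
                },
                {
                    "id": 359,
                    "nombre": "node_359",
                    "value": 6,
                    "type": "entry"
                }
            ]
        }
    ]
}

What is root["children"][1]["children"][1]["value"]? 6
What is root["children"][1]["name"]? "node_81"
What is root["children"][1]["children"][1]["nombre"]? "node_359"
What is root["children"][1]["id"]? 81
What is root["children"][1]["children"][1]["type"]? "entry"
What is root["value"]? 86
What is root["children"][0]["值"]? 64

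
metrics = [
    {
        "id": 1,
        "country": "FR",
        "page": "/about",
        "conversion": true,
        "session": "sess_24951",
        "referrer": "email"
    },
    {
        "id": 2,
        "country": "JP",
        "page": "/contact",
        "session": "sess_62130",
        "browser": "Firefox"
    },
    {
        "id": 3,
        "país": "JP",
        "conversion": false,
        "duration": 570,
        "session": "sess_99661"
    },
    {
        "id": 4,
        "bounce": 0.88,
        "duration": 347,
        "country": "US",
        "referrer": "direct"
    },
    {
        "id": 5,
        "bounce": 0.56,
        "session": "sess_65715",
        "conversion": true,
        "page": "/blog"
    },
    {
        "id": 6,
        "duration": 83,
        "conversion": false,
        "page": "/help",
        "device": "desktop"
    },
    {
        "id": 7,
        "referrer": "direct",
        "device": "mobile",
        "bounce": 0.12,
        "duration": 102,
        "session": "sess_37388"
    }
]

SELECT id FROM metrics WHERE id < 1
[]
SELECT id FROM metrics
[1, 2, 3, 4, 5, 6, 7]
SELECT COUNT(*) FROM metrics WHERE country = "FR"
1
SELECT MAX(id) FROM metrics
7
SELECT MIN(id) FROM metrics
1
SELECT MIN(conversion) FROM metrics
False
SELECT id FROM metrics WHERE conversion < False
[]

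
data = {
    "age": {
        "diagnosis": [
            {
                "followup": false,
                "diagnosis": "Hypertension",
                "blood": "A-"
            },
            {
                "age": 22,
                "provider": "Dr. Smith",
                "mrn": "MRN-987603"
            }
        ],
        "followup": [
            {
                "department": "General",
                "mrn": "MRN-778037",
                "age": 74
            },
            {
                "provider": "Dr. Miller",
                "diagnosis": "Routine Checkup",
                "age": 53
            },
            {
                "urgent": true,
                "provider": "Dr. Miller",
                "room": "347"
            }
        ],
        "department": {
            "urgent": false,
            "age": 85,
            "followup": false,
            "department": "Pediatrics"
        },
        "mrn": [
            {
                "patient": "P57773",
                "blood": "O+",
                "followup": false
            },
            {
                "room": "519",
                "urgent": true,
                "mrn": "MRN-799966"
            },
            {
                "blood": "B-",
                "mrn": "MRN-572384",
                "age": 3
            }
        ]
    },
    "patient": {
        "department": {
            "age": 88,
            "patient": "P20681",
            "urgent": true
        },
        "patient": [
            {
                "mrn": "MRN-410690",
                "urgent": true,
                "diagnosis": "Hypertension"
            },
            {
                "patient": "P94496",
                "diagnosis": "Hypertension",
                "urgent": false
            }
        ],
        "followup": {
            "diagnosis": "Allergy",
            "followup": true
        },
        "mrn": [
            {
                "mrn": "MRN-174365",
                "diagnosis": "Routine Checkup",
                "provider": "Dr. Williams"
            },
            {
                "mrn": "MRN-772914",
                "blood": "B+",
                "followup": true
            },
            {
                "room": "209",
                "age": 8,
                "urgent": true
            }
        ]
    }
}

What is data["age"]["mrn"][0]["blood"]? "O+"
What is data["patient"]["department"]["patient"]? "P20681"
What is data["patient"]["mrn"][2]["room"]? "209"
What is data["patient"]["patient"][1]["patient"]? "P94496"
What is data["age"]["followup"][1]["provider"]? "Dr. Miller"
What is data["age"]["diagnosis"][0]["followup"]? False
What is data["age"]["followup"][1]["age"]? 53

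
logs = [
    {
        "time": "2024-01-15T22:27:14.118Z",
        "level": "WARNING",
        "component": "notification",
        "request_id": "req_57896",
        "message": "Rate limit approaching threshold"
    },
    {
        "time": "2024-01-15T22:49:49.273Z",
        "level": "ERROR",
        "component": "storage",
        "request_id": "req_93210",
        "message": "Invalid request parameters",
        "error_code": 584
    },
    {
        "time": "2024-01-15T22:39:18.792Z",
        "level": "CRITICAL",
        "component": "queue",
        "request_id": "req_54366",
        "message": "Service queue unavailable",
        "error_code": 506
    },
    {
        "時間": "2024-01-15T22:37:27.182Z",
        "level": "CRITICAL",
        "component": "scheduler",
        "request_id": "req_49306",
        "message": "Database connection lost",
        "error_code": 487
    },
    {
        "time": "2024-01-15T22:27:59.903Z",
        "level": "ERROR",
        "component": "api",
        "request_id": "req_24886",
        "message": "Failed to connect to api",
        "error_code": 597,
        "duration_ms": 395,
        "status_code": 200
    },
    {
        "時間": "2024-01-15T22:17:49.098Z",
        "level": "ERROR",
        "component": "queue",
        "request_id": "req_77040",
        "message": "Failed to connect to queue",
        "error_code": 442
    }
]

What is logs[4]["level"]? "ERROR"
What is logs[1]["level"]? "ERROR"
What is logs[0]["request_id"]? "req_57896"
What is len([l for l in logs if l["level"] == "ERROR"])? 3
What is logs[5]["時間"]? "2024-01-15T22:17:49.098Z"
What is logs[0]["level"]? "WARNING"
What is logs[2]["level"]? "CRITICAL"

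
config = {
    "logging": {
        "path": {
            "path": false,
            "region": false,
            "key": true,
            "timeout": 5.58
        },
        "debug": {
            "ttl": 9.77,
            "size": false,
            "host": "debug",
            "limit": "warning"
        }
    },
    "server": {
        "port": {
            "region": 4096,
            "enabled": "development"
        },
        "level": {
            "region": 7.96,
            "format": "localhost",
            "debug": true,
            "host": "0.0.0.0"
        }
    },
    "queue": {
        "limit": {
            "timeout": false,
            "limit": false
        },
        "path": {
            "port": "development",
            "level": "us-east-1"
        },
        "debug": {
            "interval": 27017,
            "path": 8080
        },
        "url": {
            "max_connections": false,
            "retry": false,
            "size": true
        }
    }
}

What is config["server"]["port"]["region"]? 4096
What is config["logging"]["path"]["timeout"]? 5.58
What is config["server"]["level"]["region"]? 7.96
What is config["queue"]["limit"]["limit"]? False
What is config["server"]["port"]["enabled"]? "development"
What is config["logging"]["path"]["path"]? False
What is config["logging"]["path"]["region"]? False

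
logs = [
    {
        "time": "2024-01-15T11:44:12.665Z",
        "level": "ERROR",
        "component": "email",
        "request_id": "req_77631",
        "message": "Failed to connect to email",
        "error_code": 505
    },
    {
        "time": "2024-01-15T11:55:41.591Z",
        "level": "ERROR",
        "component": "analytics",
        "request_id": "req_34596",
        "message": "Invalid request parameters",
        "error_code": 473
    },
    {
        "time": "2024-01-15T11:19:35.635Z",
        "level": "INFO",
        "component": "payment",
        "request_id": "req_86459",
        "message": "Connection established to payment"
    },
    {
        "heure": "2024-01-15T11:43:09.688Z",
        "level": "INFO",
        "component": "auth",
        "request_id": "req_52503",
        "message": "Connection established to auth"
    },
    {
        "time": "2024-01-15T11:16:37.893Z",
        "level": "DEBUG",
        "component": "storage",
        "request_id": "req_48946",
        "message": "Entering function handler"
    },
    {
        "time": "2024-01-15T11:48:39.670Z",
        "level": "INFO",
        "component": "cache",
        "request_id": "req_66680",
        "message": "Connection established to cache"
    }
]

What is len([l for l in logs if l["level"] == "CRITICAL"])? 0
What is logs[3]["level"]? "INFO"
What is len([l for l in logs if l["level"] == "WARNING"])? 0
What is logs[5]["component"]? "cache"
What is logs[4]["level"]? "DEBUG"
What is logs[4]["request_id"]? "req_48946"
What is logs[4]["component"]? "storage"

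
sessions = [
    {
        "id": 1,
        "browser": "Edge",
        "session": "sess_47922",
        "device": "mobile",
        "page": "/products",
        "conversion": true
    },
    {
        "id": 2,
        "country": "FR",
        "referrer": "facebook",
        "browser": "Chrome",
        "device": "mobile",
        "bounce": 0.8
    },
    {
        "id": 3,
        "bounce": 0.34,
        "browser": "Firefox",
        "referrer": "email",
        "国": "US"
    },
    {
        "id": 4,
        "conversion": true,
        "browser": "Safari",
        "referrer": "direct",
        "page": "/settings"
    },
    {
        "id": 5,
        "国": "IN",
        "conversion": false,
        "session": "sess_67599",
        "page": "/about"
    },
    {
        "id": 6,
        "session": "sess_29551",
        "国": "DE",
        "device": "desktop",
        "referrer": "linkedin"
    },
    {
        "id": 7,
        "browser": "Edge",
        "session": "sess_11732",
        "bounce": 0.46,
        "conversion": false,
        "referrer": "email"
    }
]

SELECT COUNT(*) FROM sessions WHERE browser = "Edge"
2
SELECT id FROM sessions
[1, 2, 3, 4, 5, 6, 7]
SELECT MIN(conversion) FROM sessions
False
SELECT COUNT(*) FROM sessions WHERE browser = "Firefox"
1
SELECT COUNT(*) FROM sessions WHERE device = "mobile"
2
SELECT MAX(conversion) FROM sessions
True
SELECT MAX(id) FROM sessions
7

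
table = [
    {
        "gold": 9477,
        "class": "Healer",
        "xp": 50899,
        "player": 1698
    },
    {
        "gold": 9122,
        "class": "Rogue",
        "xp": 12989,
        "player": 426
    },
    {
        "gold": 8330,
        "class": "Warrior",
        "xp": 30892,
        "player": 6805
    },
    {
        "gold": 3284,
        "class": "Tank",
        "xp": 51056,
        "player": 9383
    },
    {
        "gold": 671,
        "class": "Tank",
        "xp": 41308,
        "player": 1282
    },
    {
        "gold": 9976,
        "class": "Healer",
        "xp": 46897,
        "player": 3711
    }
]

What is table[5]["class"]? "Healer"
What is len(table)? 6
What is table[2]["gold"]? 8330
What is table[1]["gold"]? 9122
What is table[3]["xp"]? 51056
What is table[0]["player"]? 1698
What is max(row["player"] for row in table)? 9383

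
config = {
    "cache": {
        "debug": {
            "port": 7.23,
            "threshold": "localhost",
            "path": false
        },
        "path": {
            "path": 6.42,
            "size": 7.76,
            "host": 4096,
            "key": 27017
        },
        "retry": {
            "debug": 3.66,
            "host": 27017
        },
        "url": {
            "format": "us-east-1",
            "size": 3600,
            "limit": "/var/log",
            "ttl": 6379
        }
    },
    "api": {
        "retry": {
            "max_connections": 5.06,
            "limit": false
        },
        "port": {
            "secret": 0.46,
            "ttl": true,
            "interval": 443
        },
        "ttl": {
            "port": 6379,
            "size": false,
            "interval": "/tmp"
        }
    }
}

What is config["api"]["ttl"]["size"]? False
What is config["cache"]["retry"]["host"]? 27017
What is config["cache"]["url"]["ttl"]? 6379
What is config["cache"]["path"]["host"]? 4096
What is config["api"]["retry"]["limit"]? False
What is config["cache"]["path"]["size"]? 7.76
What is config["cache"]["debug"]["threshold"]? "localhost"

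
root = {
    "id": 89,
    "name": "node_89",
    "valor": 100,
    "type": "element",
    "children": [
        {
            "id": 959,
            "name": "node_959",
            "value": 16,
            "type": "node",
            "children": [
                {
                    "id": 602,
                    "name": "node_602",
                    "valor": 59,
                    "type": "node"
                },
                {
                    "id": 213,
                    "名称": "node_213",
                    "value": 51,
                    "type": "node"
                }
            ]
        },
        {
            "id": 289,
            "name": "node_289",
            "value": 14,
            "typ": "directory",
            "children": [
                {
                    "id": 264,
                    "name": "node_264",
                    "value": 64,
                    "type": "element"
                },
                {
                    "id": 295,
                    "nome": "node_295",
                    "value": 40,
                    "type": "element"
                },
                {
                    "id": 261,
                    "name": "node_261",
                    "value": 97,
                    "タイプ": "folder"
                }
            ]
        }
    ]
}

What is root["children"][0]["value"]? 16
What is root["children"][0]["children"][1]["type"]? "node"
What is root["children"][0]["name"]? "node_959"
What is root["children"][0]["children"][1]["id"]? 213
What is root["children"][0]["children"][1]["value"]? 51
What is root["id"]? 89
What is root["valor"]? 100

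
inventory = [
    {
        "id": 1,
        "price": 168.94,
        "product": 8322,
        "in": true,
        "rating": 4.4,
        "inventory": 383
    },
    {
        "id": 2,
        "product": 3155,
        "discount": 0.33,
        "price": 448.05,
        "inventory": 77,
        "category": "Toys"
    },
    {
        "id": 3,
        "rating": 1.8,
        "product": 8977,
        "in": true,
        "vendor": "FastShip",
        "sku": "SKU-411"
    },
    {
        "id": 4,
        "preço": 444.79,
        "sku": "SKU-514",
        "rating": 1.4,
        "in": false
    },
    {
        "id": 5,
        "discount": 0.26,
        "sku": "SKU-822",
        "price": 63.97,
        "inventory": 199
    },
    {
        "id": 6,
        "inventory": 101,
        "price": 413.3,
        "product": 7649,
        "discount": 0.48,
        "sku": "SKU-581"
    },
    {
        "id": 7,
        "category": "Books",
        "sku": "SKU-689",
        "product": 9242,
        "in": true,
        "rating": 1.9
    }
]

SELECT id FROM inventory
[1, 2, 3, 4, 5, 6, 7]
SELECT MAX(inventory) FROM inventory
383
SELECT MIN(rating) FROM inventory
1.4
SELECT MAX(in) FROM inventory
True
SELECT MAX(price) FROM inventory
448.05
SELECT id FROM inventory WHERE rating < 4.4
[3, 4, 7]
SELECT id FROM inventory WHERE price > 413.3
[2]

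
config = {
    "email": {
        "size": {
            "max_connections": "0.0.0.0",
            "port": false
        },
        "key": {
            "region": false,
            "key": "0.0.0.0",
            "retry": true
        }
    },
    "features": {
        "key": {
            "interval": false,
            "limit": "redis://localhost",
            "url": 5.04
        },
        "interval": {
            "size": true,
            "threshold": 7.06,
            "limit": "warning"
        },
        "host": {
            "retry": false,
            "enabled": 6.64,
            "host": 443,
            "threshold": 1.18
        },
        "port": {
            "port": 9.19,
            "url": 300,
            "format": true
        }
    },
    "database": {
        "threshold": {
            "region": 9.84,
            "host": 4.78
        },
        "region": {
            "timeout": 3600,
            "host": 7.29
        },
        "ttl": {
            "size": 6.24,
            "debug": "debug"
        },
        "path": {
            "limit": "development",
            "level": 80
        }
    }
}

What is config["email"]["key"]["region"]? False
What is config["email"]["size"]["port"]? False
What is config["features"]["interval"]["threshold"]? 7.06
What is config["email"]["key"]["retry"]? True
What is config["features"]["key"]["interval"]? False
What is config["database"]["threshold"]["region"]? 9.84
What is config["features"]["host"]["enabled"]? 6.64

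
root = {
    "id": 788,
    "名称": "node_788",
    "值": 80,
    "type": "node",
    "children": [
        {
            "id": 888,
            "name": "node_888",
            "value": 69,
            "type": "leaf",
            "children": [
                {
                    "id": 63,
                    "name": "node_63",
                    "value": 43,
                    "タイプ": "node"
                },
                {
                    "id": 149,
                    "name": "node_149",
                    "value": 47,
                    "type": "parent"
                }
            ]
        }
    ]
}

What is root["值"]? 80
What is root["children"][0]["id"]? 888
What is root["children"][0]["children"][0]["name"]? "node_63"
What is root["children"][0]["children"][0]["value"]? 43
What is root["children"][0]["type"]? "leaf"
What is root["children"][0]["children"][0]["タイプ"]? "node"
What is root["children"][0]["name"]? "node_888"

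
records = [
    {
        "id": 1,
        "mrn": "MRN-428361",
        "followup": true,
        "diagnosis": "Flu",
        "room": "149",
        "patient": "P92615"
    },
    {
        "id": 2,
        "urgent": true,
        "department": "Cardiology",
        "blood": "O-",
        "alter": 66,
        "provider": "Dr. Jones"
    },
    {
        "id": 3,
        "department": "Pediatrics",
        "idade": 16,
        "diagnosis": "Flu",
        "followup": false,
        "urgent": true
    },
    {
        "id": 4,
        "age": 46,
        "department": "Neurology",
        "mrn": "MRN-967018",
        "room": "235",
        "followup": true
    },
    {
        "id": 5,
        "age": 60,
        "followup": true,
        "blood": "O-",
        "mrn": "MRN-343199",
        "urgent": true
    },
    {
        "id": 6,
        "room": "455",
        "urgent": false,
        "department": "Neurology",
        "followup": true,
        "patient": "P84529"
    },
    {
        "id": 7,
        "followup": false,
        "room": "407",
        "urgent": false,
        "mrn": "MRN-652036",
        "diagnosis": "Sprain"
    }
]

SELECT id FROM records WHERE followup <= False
[3, 7]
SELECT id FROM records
[1, 2, 3, 4, 5, 6, 7]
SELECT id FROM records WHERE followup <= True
[1, 3, 4, 5, 6, 7]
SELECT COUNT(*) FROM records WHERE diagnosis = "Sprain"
1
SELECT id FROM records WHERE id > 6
[7]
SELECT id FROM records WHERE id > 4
[5, 6, 7]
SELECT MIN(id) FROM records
1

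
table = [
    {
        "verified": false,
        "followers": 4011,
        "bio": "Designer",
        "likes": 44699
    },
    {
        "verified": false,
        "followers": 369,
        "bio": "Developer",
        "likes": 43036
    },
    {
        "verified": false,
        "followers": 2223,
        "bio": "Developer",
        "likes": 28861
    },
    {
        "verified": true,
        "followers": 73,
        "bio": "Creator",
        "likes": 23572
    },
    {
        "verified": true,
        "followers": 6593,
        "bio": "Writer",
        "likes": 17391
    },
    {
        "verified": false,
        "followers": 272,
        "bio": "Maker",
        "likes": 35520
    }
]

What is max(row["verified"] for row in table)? True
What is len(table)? 6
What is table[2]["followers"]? 2223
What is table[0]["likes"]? 44699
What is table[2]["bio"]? "Developer"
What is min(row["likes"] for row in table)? 17391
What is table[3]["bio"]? "Creator"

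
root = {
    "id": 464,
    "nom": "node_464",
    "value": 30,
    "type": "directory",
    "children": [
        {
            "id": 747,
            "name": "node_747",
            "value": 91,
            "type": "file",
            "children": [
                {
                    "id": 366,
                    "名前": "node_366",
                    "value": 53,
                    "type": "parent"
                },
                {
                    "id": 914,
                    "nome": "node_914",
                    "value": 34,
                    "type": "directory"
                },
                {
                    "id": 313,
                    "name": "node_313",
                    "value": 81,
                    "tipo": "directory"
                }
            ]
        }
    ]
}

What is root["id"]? 464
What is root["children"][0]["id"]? 747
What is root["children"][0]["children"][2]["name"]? "node_313"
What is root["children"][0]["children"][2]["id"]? 313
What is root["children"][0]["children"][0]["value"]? 53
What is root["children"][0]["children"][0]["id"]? 366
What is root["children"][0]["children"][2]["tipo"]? "directory"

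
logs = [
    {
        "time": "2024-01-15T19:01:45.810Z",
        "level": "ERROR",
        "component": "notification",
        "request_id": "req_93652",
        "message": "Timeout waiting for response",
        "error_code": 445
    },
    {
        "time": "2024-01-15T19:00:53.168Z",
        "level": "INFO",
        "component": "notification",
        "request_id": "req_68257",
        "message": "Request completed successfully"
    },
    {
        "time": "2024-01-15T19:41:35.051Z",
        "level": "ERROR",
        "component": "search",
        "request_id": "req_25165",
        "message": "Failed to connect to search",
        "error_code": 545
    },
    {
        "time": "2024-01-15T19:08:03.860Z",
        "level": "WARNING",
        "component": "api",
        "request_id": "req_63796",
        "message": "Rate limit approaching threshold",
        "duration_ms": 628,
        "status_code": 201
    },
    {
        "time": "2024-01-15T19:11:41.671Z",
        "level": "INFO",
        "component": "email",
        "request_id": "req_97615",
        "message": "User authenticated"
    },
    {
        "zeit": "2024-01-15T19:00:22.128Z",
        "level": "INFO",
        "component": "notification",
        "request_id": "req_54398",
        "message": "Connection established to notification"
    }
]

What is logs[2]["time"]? "2024-01-15T19:41:35.051Z"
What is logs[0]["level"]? "ERROR"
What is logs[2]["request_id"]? "req_25165"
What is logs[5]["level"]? "INFO"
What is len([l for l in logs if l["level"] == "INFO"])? 3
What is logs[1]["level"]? "INFO"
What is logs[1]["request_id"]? "req_68257"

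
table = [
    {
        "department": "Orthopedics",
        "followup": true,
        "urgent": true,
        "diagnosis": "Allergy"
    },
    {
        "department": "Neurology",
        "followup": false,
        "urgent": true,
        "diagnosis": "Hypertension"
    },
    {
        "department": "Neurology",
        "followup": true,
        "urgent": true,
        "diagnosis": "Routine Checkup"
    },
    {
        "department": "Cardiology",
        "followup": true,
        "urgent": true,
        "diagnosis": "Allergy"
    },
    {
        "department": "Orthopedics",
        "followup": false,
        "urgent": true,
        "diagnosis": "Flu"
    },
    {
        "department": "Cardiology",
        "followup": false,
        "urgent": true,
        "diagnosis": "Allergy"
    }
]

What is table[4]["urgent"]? True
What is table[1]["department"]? "Neurology"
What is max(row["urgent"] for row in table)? True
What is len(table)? 6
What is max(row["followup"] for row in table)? True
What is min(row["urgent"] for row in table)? True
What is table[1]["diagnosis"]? "Hypertension"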